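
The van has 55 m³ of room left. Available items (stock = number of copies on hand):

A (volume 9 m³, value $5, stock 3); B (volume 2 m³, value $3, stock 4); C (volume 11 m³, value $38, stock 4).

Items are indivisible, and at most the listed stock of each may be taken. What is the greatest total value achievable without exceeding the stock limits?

$164

Best selections within volume 55 and stock limits:
- 4×B + 4×C: volume 52, value 164
- 3×B + 4×C: volume 50, value 161
- 1×A + 1×B + 4×C: volume 55, value 160
Best: $164.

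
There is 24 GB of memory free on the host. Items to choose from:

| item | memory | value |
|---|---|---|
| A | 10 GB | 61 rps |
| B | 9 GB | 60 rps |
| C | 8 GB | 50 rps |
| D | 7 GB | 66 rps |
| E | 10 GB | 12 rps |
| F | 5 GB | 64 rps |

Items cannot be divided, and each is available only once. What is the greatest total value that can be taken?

191 rps

Check high-value combinations within 24 GB:
- A+D+F: memory 10+7+5=22, value 61+66+64=191
- B+D+F: memory 9+7+5=21, value 60+66+64=190
- A+B+F: memory 10+9+5=24, value 61+60+64=185
- C+D+F: memory 8+7+5=20, value 50+66+64=180
- B+C+D: memory 9+8+7=24, value 60+50+66=176
Best: 191 rps.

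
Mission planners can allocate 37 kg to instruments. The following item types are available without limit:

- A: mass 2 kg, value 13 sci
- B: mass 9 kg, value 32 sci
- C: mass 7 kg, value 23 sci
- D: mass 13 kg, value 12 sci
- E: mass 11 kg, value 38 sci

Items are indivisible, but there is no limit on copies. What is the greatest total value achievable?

Best value-per-unit is A at 13/2, and filling with it alone uses mass 18×2=36. No mix of the others beats 18×13 = 234.

234 sci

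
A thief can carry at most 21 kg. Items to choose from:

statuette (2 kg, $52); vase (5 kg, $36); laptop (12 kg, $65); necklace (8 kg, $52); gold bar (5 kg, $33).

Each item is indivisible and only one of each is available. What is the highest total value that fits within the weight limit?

$173

This is a 0/1 knapsack; check combinations near the capacity.
- statuette+vase+necklace+gold bar: weight 2+5+8+5=20, value 52+36+52+33=173
- statuette+vase+laptop: weight 2+5+12=19, value 52+36+65=153
- statuette+laptop+gold bar: weight 2+12+5=19, value 52+65+33=150
- statuette+vase+necklace: weight 2+5+8=15, value 52+36+52=140
Best: $173.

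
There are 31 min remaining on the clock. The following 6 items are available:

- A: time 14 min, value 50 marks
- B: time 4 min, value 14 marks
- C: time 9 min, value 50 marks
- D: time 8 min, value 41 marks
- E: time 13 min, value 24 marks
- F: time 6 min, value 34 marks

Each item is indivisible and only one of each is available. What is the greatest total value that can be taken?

141 marks

Check high-value combinations within 31 min:
- A+C+D: time 14+9+8=31, value 50+50+41=141
- B+C+D+F: time 4+9+8+6=27, value 14+50+41+34=139
- A+C+F: time 14+9+6=29, value 50+50+34=134
- C+D+F: time 9+8+6=23, value 50+41+34=125
Best: 141 marks.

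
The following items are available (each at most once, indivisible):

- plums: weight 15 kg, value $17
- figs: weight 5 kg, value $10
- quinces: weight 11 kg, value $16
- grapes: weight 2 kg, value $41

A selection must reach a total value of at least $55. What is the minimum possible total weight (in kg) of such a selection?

Subsets with value ≥ 55, sorted by total weight:
- quinces+grapes: weight 13, value 57
- plums+grapes: weight 17, value 58
Minimum weight: 13 kg.

13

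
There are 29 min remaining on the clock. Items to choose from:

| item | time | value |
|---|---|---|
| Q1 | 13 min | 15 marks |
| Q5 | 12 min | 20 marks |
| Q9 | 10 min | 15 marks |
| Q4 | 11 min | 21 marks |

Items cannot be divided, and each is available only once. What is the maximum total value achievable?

41 marks

This is a 0/1 knapsack; check combinations near the capacity.
- Q5+Q4: time 12+11=23, value 20+21=41
- Q9+Q4: time 10+11=21, value 15+21=36
- Q1+Q4: time 13+11=24, value 15+21=36
Best: 41 marks.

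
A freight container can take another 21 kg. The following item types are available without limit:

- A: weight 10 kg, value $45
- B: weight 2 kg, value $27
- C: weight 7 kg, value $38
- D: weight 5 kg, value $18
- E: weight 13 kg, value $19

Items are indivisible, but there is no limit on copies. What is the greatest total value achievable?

$270

Best value-per-unit is B at 27/2, and filling with it alone uses weight 10×2=20. No mix of the others beats 10×27 = 270.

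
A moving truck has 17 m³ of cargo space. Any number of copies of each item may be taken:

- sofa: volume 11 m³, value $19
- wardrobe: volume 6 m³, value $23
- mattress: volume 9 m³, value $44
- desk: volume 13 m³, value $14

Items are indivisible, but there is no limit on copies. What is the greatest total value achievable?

$67

Best value-per-unit is mattress at 44/9; filling with it alone gives 1×44 = 44.
Optimal mix: 1×wardrobe + 1×mattress → volume 15, value 67.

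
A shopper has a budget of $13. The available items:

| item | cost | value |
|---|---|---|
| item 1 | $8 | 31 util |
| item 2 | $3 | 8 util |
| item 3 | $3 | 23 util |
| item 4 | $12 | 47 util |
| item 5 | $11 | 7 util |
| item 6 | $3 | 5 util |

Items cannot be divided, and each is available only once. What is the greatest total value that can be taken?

Check high-value combinations within $13:
- item 1+item 3: cost 8+3=11, value 31+23=54
- item 4: cost 12, value 47
- item 1+item 2: cost 8+3=11, value 31+8=39
Best: 54 util.

54 util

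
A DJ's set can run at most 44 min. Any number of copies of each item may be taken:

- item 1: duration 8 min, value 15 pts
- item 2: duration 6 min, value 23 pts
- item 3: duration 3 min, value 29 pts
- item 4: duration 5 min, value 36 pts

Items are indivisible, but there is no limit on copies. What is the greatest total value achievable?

Best value-per-unit is item 3 at 29/3; filling with it alone gives 14×29 = 406.
Optimal mix: 13×item 3 + 1×item 4 → duration 44, value 413.

413 pts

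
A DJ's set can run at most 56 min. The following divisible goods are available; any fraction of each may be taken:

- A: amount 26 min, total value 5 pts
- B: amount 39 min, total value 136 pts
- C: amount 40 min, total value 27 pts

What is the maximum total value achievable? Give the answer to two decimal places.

Take in order of value per unit:
- B (136/39 per unit): all 39 → value 136, running total 136.00
- C (27/40 per unit): 17 of 40 → value 17×27/40 = 11.4750, running total 147.48
Total 147.48.

147.48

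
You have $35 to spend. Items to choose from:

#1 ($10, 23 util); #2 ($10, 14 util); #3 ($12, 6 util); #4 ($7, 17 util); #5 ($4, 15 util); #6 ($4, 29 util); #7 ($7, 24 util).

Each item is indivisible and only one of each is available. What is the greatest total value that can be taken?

108 util

Check high-value combinations within $35:
- #1+#4+#5+#6+#7: cost 10+7+4+4+7=32, value 23+17+15+29+24=108
- #1+#2+#5+#6+#7: cost 10+10+4+4+7=35, value 23+14+15+29+24=105
- #2+#4+#5+#6+#7: cost 10+7+4+4+7=32, value 14+17+15+29+24=99
- #1+#2+#4+#5+#6: cost 10+10+7+4+4=35, value 23+14+17+15+29=98
- #1+#4+#6+#7: cost 10+7+4+7=28, value 23+17+29+24=93
Best: 108 util.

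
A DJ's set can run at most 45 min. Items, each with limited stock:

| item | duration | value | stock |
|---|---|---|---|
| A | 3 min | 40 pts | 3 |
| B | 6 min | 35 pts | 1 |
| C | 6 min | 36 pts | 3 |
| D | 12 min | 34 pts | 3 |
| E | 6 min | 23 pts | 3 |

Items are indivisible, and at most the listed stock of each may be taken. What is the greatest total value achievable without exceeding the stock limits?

309 pts

Top feasible selections:
- 3×A + 1×B + 3×C + 2×E: duration 45, value 309
- 3×A + 3×C + 3×E: duration 45, value 297
Best: 309 pts.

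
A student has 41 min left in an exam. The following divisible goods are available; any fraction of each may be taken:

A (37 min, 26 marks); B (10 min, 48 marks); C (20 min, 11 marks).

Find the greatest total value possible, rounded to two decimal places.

Take in order of value per unit:
- B (48/10 per unit): all 10 → value 48, running total 48.00
- A (26/37 per unit): 31 of 37 → value 31×26/37 = 21.7838, running total 69.78
Total 69.78.

69.78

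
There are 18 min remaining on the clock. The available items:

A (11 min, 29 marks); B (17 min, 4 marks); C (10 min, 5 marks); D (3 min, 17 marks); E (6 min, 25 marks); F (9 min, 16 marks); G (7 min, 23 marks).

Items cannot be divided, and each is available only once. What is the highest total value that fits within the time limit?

Check high-value combinations within 18 min:
- D+E+G: time 3+6+7=16, value 17+25+23=65
- D+E+F: time 3+6+9=18, value 17+25+16=58
- A+E: time 11+6=17, value 29+25=54
- A+G: time 11+7=18, value 29+23=52
- E+G: time 6+7=13, value 25+23=48
Best: 65 marks.

65 marks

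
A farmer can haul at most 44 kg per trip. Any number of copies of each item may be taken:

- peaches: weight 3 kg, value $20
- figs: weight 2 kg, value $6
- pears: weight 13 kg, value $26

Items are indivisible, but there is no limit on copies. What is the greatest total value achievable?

Best value-per-unit is peaches at 20/3; filling with it alone gives 14×20 = 280.
Optimal mix: 14×peaches + 1×figs → weight 44, value 286.

$286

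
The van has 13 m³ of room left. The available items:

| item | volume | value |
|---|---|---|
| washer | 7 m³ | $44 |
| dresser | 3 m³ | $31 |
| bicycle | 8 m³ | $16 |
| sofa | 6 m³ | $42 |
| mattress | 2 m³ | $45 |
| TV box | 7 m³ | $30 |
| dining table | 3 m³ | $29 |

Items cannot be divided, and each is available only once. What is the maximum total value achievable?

Check high-value combinations within 13 m³:
- washer+dresser+mattress: volume 7+3+2=12, value 44+31+45=120
- dresser+sofa+mattress: volume 3+6+2=11, value 31+42+45=118
- washer+mattress+dining table: volume 7+2+3=12, value 44+45+29=118
- sofa+mattress+dining table: volume 6+2+3=11, value 42+45+29=116
Best: $120.

$120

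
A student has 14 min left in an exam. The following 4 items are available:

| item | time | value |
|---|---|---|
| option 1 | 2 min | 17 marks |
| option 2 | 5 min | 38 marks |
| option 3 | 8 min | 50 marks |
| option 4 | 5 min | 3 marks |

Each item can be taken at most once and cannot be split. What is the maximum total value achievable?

88 marks

This is a 0/1 knapsack; check combinations near the capacity.
- option 2+option 3: time 5+8=13, value 38+50=88
- option 1+option 3: time 2+8=10, value 17+50=67
- option 1+option 2+option 4: time 2+5+5=12, value 17+38+3=58
Best: 88 marks.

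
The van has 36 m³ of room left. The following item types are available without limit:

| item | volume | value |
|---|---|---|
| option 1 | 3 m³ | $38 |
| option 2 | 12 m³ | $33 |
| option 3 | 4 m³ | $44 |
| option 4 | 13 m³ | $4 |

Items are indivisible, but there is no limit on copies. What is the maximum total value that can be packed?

$456

Best value-per-unit is option 1 at 38/3, and filling with it alone uses volume 12×3=36. No mix of the others beats 12×38 = 456.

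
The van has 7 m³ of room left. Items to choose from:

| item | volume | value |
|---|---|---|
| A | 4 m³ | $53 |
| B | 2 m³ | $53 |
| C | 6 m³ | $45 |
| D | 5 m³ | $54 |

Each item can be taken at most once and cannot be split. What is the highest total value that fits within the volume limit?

This is a 0/1 knapsack; check combinations near the capacity.
- B+D: volume 2+5=7, value 53+54=107
- A+B: volume 4+2=6, value 53+53=106
- D: volume 5, value 54
Best: $107.

$107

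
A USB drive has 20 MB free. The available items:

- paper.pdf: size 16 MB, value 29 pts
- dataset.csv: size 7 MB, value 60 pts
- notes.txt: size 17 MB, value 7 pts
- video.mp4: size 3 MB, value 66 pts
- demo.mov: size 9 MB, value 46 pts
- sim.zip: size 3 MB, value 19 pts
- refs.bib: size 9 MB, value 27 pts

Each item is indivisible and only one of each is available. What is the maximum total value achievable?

This is a 0/1 knapsack; check combinations near the capacity.
- dataset.csv+video.mp4+demo.mov: size 7+3+9=19, value 60+66+46=172
- dataset.csv+video.mp4+refs.bib: size 7+3+9=19, value 60+66+27=153
- dataset.csv+video.mp4+sim.zip: size 7+3+3=13, value 60+66+19=145
Best: 172 pts.

172 pts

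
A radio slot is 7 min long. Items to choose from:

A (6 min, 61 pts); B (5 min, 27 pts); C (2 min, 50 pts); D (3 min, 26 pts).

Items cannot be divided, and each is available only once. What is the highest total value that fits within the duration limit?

Check high-value combinations within 7 min:
- B+C: duration 5+2=7, value 27+50=77
- C+D: duration 2+3=5, value 50+26=76
- A: duration 6, value 61
Best: 77 pts.

77 pts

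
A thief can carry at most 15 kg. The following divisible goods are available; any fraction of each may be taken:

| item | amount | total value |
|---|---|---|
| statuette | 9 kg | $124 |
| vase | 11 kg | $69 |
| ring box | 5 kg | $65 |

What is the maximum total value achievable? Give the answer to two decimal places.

Take in order of value per unit:
- statuette (124/9 per unit): all 9 → value 124, running total 124.00
- ring box (65/5 per unit): all 5 → value 65, running total 189.00
- vase (69/11 per unit): 1 of 11 → value 1×69/11 = 6.2727, running total 195.27
Total 195.27.

195.27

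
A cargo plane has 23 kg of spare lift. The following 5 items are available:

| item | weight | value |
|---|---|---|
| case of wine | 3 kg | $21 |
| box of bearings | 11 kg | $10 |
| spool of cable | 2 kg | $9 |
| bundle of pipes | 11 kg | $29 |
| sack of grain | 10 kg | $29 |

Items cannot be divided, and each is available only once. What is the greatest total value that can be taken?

$67

This is a 0/1 knapsack; check combinations near the capacity.
- spool of cable+bundle of pipes+sack of grain: weight 2+11+10=23, value 9+29+29=67
- case of wine+spool of cable+sack of grain: weight 3+2+10=15, value 21+9+29=59
- case of wine+spool of cable+bundle of pipes: weight 3+2+11=16, value 21+9+29=59
- bundle of pipes+sack of grain: weight 11+10=21, value 29+29=58
Best: $67.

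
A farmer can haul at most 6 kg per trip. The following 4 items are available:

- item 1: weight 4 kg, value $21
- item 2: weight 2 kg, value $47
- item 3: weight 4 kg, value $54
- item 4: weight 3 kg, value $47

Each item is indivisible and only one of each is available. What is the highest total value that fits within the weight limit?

$101

Check high-value combinations within 6 kg:
- item 2+item 3: weight 2+4=6, value 47+54=101
- item 2+item 4: weight 2+3=5, value 47+47=94
- item 1+item 2: weight 4+2=6, value 21+47=68
Best: $101.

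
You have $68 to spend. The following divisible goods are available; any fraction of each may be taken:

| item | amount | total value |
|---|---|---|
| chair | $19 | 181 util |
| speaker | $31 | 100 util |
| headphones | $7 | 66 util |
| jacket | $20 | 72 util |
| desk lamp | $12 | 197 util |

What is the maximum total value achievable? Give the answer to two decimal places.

Take in order of value per unit:
- desk lamp (197/12 per unit): all 12 → value 197, running total 197.00
- chair (181/19 per unit): all 19 → value 181, running total 378.00
- headphones (66/7 per unit): all 7 → value 66, running total 444.00
- jacket (72/20 per unit): all 20 → value 72, running total 516.00
- speaker (100/31 per unit): 10 of 31 → value 10×100/31 = 32.2581, running total 548.26
Total 548.26.

548.26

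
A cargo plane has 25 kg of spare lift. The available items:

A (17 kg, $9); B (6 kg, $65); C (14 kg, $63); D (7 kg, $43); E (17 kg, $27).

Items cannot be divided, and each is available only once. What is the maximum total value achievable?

Check high-value combinations within 25 kg:
- B+C: weight 6+14=20, value 65+63=128
- B+D: weight 6+7=13, value 65+43=108
- C+D: weight 14+7=21, value 63+43=106
- B+E: weight 6+17=23, value 65+27=92
- A+B: weight 17+6=23, value 9+65=74
Best: $128.

$128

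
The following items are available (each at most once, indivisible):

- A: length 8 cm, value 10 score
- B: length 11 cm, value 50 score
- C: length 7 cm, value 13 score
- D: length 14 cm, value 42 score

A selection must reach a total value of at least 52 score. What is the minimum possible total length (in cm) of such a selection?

18

Subsets with value ≥ 52, sorted by total length:
- B+C: length 18, value 63
- A+B: length 19, value 60
Minimum length: 18 cm.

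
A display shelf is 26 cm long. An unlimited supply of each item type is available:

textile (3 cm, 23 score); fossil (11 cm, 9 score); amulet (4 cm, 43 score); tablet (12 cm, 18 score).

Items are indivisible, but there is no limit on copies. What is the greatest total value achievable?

Best value-per-unit is amulet at 43/4; filling with it alone gives 6×43 = 258.
Optimal mix: 2×textile + 5×amulet → length 26, value 261.

261 score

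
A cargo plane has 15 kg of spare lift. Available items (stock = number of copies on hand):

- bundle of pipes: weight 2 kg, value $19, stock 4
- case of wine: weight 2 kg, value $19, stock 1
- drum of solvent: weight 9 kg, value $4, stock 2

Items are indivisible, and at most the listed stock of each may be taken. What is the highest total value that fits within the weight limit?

Top feasible selections:
- 4×bundle of pipes + 1×case of wine: weight 10, value 95
- 3×bundle of pipes + 1×case of wine: weight 8, value 76
- 4×bundle of pipes: weight 8, value 76
- 2×bundle of pipes + 1×case of wine + 1×drum of solvent: weight 15, value 61
Best: $95.

$95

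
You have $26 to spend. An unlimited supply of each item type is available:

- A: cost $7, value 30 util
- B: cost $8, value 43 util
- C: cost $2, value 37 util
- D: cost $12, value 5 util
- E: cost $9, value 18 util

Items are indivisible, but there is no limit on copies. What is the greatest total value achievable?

Best value-per-unit is C at 37/2, and filling with it alone uses cost 13×2=26. No mix of the others beats 13×37 = 481.

481 util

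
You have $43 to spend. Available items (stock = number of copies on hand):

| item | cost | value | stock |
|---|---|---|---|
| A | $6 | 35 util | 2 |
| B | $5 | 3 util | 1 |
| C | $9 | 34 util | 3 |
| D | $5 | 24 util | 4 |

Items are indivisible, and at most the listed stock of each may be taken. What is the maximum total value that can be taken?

Top feasible selections:
- 2×A + 1×C + 4×D: cost 41, value 200
- 2×A + 2×C + 2×D: cost 40, value 186
- 1×A + 3×C + 2×D: cost 43, value 185
- 2×A + 1×B + 1×C + 3×D: cost 41, value 179
Best: 200 util.

200 util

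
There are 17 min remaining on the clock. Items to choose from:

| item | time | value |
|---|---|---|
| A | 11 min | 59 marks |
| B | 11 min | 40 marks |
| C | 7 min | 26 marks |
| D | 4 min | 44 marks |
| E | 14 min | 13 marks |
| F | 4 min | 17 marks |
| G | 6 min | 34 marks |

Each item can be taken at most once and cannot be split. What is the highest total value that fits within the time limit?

104 marks

Check high-value combinations within 17 min:
- C+D+G: time 7+4+6=17, value 26+44+34=104
- A+D: time 11+4=15, value 59+44=103
- D+F+G: time 4+4+6=14, value 44+17+34=95
Best: 104 marks.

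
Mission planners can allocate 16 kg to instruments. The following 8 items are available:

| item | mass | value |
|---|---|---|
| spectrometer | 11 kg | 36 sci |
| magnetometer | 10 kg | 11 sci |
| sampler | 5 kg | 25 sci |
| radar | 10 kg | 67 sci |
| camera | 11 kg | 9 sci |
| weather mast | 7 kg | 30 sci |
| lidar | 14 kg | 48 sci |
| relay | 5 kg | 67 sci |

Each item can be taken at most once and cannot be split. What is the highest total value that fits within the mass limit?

This is a 0/1 knapsack; check combinations near the capacity.
- radar+relay: mass 10+5=15, value 67+67=134
- spectrometer+relay: mass 11+5=16, value 36+67=103
- weather mast+relay: mass 7+5=12, value 30+67=97
Best: 134 sci.

134 sci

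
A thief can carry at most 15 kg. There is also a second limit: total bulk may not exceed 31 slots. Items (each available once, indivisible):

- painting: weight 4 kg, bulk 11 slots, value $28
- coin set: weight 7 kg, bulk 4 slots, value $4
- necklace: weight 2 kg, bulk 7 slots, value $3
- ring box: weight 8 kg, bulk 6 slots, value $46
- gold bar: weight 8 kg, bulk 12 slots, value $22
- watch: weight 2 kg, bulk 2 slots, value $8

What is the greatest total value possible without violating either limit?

Feasible sets respecting both limits:
- painting+ring box+watch: weight 14, bulk 19, value 82
- painting+necklace+ring box: weight 14, bulk 24, value 77
- painting+ring box: weight 12, bulk 17, value 74
Best: $82.

$82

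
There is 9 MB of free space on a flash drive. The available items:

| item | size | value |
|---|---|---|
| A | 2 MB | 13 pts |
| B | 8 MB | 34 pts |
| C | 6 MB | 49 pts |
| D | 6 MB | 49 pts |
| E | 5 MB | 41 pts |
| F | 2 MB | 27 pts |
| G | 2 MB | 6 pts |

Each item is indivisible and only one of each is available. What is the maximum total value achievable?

81 pts

Check high-value combinations within 9 MB:
- A+E+F: size 2+5+2=9, value 13+41+27=81
- C+F: size 6+2=8, value 49+27=76
- D+F: size 6+2=8, value 49+27=76
- E+F+G: size 5+2+2=9, value 41+27+6=74
Best: 81 pts.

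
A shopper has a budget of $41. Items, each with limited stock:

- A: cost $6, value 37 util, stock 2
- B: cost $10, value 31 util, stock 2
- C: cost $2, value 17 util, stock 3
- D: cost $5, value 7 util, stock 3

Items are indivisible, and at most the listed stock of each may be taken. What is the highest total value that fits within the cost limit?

187 util

Top feasible selections:
- 2×A + 2×B + 3×C: cost 38, value 187
- 2×A + 2×B + 2×C + 1×D: cost 41, value 177
- 2×A + 2×B + 2×C: cost 36, value 170
- 2×A + 1×B + 3×C + 2×D: cost 38, value 170
Best: 187 util.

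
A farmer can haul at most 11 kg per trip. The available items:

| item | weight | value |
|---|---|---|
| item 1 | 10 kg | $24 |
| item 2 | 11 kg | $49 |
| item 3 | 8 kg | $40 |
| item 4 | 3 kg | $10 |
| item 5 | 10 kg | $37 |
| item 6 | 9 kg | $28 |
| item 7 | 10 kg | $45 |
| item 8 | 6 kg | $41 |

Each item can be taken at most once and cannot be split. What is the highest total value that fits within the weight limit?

$51

This is a 0/1 knapsack; check combinations near the capacity.
- item 4+item 8: weight 3+6=9, value 10+41=51
- item 3+item 4: weight 8+3=11, value 40+10=50
- item 2: weight 11, value 49
- item 7: weight 10, value 45
- item 8: weight 6, value 41
Best: $51.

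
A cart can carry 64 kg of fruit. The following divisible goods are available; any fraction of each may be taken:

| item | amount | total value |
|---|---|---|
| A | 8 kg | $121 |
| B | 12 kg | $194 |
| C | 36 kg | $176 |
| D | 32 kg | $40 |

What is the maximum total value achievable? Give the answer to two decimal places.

Take in order of value per unit:
- B (194/12 per unit): all 12 → value 194, running total 194.00
- A (121/8 per unit): all 8 → value 121, running total 315.00
- C (176/36 per unit): all 36 → value 176, running total 491.00
- D (40/32 per unit): 8 of 32 → value 8×40/32 = 10.0000, running total 501.00
Total 501.00.

501.00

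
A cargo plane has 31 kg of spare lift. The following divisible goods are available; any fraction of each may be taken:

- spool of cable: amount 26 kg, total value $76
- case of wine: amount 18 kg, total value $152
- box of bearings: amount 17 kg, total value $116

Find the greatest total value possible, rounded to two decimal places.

Take in order of value per unit:
- case of wine (152/18 per unit): all 18 → value 152, running total 152.00
- box of bearings (116/17 per unit): 13 of 17 → value 13×116/17 = 88.7059, running total 240.71
Total 240.71.

240.71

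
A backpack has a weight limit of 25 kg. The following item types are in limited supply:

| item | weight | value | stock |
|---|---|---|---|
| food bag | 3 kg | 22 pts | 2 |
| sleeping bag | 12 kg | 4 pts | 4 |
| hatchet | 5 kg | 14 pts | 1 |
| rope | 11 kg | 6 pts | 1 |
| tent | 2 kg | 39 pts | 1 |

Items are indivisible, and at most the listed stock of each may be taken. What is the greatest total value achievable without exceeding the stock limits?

Best selections within weight 25 and stock limits:
- 2×food bag + 1×hatchet + 1×rope + 1×tent: weight 24, value 103
- 2×food bag + 1×sleeping bag + 1×hatchet + 1×tent: weight 25, value 101
- 2×food bag + 1×hatchet + 1×tent: weight 13, value 97
- 2×food bag + 1×rope + 1×tent: weight 19, value 89
Best: 103 pts.

103 pts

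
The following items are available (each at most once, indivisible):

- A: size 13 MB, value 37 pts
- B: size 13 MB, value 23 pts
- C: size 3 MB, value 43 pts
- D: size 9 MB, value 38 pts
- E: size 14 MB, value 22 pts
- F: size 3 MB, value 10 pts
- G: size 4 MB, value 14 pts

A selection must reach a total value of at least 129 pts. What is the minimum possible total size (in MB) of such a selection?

Subsets with value ≥ 129, sorted by total size:
- A+C+D+G: size 29, value 132
- A+C+D+F+G: size 32, value 142
- A+B+C+D: size 38, value 141
Minimum size: 29 MB.

29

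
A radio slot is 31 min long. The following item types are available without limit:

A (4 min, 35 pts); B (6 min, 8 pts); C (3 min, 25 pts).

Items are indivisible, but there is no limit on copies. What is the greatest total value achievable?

270 pts

Best value-per-unit is A at 35/4; filling with it alone gives 7×35 = 245.
Optimal mix: 7×A + 1×C → duration 31, value 270.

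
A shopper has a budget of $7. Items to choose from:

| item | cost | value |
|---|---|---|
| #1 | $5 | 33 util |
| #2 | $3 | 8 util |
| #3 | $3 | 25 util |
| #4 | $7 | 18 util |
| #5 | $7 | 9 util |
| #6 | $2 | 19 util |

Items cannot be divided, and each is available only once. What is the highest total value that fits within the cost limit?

52 util

Check high-value combinations within $7:
- #1+#6: cost 5+2=7, value 33+19=52
- #3+#6: cost 3+2=5, value 25+19=44
- #1: cost 5, value 33
Best: 52 util.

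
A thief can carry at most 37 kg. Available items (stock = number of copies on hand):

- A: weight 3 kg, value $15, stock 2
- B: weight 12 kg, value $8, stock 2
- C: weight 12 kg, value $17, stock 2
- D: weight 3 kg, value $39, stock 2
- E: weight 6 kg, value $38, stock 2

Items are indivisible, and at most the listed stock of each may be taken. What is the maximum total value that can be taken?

Top feasible selections:
- 2×A + 1×C + 2×D + 2×E: weight 36, value 201
- 2×A + 1×B + 2×D + 2×E: weight 36, value 192
- 1×A + 1×C + 2×D + 2×E: weight 33, value 186
- 2×A + 2×D + 2×E: weight 24, value 184
Best: $201.

$201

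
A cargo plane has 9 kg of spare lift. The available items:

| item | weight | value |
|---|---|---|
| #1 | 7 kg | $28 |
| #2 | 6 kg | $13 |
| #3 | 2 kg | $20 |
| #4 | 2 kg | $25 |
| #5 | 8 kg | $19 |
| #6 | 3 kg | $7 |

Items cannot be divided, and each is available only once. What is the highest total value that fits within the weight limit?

$53

Check high-value combinations within 9 kg:
- #1+#4: weight 7+2=9, value 28+25=53
- #3+#4+#6: weight 2+2+3=7, value 20+25+7=52
- #1+#3: weight 7+2=9, value 28+20=48
Best: $53.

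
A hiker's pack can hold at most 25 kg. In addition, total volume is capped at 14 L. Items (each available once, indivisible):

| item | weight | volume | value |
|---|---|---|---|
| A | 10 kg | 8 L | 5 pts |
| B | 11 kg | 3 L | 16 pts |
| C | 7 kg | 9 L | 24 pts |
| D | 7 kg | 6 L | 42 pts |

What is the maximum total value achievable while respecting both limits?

58 pts

Feasible sets respecting both limits:
- B+D: weight 18, volume 9, value 58
- A+D: weight 17, volume 14, value 47
- D: weight 7, volume 6, value 42
- B+C: weight 18, volume 12, value 40
Best: 58 pts.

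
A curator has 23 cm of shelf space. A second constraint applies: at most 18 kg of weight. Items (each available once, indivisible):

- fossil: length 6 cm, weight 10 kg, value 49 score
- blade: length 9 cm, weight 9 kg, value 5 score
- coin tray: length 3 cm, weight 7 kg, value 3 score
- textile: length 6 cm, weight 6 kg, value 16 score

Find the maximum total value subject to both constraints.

Feasible sets respecting both limits:
- fossil+textile: length 12, weight 16, value 65
- fossil+coin tray: length 9, weight 17, value 52
- fossil: length 6, weight 10, value 49
- blade+textile: length 15, weight 15, value 21
Best: 65 score.

65 score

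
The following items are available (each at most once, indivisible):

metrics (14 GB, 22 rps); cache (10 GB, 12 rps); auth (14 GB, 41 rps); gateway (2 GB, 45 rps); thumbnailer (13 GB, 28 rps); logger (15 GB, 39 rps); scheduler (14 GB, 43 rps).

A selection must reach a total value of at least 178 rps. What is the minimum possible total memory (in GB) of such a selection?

55

Subsets with value ≥ 178, sorted by total memory:
- cache+auth+gateway+logger+scheduler: memory 55, value 180
- metrics+auth+gateway+thumbnailer+scheduler: memory 57, value 179
- auth+gateway+thumbnailer+logger+scheduler: memory 58, value 196
- metrics+auth+gateway+logger+scheduler: memory 59, value 190
Minimum memory: 55 GB.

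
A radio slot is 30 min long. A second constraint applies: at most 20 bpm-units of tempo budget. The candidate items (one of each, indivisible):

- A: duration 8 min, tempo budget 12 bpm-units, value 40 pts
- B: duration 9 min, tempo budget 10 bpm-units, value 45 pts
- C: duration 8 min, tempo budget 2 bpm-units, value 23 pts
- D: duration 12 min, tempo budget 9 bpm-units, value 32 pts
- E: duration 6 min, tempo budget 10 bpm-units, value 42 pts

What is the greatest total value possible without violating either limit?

Feasible sets respecting both limits:
- B+E: duration 15, tempo budget 20, value 87
- B+D: duration 21, tempo budget 19, value 77
- D+E: duration 18, tempo budget 19, value 74
Best: 87 pts.

87 pts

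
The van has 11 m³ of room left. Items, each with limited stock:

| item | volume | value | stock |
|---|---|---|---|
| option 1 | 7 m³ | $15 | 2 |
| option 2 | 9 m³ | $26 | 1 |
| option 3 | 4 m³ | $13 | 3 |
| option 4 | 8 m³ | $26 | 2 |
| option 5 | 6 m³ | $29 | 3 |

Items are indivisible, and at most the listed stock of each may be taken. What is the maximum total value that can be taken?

Best selections within volume 11 and stock limits:
- 1×option 3 + 1×option 5: volume 10, value 42
- 1×option 5: volume 6, value 29
Best: $42.

$42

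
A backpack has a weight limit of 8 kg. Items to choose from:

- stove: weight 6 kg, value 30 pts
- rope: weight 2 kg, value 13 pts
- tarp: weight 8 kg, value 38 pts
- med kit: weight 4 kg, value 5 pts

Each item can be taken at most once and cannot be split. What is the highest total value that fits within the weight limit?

This is a 0/1 knapsack; check combinations near the capacity.
- stove+rope: weight 6+2=8, value 30+13=43
- tarp: weight 8, value 38
- stove: weight 6, value 30
Best: 43 pts.

43 pts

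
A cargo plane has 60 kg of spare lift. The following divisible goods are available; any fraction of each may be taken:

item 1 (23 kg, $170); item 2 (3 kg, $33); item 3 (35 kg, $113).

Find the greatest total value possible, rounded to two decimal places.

Take in order of value per unit:
- item 2 (33/3 per unit): all 3 → value 33, running total 33.00
- item 1 (170/23 per unit): all 23 → value 170, running total 203.00
- item 3 (113/35 per unit): 34 of 35 → value 34×113/35 = 109.7714, running total 312.77
Total 312.77.

312.77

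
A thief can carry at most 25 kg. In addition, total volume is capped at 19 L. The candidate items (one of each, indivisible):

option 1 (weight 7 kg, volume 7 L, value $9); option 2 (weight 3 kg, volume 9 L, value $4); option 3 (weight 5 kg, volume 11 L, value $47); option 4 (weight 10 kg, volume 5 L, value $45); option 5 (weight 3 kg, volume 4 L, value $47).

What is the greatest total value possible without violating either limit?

Feasible sets respecting both limits:
- option 1+option 4+option 5: weight 20, volume 16, value 101
- option 2+option 4+option 5: weight 16, volume 18, value 96
- option 3+option 5: weight 8, volume 15, value 94
- option 3+option 4: weight 15, volume 16, value 92
Best: $101.

$101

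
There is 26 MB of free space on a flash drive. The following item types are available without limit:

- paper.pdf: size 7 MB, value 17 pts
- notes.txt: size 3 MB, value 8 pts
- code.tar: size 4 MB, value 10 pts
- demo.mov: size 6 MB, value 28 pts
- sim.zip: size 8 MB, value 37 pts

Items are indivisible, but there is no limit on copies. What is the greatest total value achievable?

Best value-per-unit is demo.mov at 28/6; filling with it alone gives 4×28 = 112.
Optimal mix: 3×demo.mov + 1×sim.zip → size 26, value 121.

121 pts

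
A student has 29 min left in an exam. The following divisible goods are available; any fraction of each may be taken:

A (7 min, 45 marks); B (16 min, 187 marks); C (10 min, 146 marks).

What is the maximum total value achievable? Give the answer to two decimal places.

Take in order of value per unit:
- C (146/10 per unit): all 10 → value 146, running total 146.00
- B (187/16 per unit): all 16 → value 187, running total 333.00
- A (45/7 per unit): 3 of 7 → value 3×45/7 = 19.2857, running total 352.29
Total 352.29.

352.29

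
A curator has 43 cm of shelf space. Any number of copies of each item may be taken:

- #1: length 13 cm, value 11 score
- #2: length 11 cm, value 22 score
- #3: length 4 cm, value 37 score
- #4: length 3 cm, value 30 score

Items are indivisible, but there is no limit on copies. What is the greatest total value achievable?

Best value-per-unit is #4 at 30/3; filling with it alone gives 14×30 = 420.
Optimal mix: 1×#3 + 13×#4 → length 43, value 427.

427 score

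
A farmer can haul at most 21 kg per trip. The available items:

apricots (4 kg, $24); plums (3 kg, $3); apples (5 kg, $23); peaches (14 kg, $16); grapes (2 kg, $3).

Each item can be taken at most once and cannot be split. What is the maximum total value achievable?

$53

Check high-value combinations within 21 kg:
- apricots+plums+apples+grapes: weight 4+3+5+2=14, value 24+3+23+3=53
- apricots+apples+grapes: weight 4+5+2=11, value 24+23+3=50
- apricots+plums+apples: weight 4+3+5=12, value 24+3+23=50
Best: $53.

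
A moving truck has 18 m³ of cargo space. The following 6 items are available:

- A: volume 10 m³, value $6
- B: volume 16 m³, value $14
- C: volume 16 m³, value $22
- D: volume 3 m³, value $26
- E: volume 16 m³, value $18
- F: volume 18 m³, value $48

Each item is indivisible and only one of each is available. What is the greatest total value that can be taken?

Check high-value combinations within 18 m³:
- F: volume 18, value 48
- A+D: volume 10+3=13, value 6+26=32
- D: volume 3, value 26
- C: volume 16, value 22
- E: volume 16, value 18
Best: $48.

$48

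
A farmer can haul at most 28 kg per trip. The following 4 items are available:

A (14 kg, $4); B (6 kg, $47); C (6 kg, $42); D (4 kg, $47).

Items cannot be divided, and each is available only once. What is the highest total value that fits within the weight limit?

Check high-value combinations within 28 kg:
- B+C+D: weight 6+6+4=16, value 47+42+47=136
- A+B+D: weight 14+6+4=24, value 4+47+47=98
- B+D: weight 6+4=10, value 47+47=94
Best: $136.

$136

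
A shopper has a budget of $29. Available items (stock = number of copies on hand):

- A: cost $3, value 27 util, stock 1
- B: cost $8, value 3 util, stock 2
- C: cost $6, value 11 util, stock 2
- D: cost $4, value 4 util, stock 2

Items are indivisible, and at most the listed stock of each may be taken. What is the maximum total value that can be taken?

Top feasible selections:
- 1×A + 2×C + 2×D: cost 23, value 57
- 1×A + 1×B + 2×C + 1×D: cost 27, value 56
- 1×A + 2×C + 1×D: cost 19, value 53
- 1×A + 1×B + 2×C: cost 23, value 52
Best: 57 util.

57 util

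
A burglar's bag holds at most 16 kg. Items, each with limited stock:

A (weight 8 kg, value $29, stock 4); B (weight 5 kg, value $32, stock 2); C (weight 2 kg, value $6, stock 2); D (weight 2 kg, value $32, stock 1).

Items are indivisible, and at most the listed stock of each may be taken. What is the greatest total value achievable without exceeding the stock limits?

$108

Top feasible selections:
- 2×B + 2×C + 1×D: weight 16, value 108
- 2×B + 1×C + 1×D: weight 14, value 102
- 2×B + 1×D: weight 12, value 96
- 1×A + 1×B + 1×D: weight 15, value 93
Best: $108.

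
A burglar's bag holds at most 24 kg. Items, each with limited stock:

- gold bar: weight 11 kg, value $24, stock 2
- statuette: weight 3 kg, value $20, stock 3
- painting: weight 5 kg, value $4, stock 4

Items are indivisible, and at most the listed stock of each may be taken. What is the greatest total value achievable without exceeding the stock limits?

Top feasible selections:
- 1×gold bar + 3×statuette: weight 20, value 84
- 3×statuette + 3×painting: weight 24, value 72
Best: $84.

$84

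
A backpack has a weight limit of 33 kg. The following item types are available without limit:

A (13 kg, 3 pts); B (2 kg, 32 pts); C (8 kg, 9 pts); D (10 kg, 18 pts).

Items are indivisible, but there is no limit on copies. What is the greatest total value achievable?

Best value-per-unit is B at 32/2, and filling with it alone uses weight 16×2=32. No mix of the others beats 16×32 = 512.

512 pts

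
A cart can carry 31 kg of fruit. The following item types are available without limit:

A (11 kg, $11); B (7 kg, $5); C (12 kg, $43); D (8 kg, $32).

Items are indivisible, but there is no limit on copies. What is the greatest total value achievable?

Best value-per-unit is D at 32/8; filling with it alone gives 3×32 = 96.
Optimal mix: 1×C + 2×D → weight 28, value 107.

$107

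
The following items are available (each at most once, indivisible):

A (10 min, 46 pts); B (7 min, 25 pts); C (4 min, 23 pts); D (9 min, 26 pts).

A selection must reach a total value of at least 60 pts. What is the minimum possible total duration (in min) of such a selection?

Subsets with value ≥ 60, sorted by total duration:
- A+C: duration 14, value 69
- A+B: duration 17, value 71
Minimum duration: 14 min.

14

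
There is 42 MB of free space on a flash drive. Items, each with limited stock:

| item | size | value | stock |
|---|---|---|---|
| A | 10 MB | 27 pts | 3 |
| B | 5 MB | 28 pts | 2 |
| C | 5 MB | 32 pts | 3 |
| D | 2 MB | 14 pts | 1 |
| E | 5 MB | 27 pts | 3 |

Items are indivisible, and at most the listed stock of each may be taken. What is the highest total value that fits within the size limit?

Best selections within size 42 and stock limits:
- 2×B + 3×C + 1×D + 3×E: size 42, value 247
- 2×B + 3×C + 3×E: size 40, value 233
- 2×B + 3×C + 1×D + 2×E: size 37, value 220
- 1×A + 2×B + 3×C + 1×D + 1×E: size 42, value 220
Best: 247 pts.

247 pts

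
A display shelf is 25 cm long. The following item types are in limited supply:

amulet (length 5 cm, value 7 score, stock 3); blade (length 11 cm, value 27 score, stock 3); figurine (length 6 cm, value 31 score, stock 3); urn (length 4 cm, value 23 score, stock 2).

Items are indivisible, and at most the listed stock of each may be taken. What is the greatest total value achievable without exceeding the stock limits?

Best selections within length 25 and stock limits:
- 3×figurine + 1×urn: length 22, value 116
- 1×amulet + 2×figurine + 2×urn: length 25, value 115
Best: 116 score.

116 score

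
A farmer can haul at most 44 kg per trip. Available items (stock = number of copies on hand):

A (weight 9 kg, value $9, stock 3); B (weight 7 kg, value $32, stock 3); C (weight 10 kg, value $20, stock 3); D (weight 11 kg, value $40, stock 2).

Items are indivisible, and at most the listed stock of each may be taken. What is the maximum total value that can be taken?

Best selections within weight 44 and stock limits:
- 3×B + 2×D: weight 43, value 176
- 3×B + 1×C + 1×D: weight 42, value 156
- 1×A + 3×B + 1×D: weight 41, value 145
- 2×B + 2×D: weight 36, value 144
Best: $176.

$176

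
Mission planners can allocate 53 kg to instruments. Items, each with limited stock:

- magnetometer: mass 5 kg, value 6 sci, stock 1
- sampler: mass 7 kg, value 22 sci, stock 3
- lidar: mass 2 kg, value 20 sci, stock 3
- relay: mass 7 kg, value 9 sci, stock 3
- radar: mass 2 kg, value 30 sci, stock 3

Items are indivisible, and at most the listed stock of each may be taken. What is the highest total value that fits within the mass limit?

Best selections within mass 53 and stock limits:
- 1×magnetometer + 3×sampler + 3×lidar + 2×relay + 3×radar: mass 52, value 240
- 3×sampler + 3×lidar + 2×relay + 3×radar: mass 47, value 234
- 1×magnetometer + 3×sampler + 3×lidar + 1×relay + 3×radar: mass 45, value 231
- 1×magnetometer + 2×sampler + 3×lidar + 3×relay + 3×radar: mass 52, value 227
Best: 240 sci.

240 sci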